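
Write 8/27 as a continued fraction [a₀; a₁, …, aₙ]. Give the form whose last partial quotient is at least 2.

8 = 0×27 + 8
27 = 3×8 + 3
8 = 2×3 + 2
3 = 1×2 + 1
2 = 2×1 + 0  (stop)
So 8/27 = [0; 3, 2, 1, 2].

[0; 3, 2, 1, 2]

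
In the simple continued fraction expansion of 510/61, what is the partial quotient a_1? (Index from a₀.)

2

510 = 8·61 + 22   →  a_0 = 8
61 = 2·22 + 17   →  a_1 = 2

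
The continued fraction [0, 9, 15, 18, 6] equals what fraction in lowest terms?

1641/14878

Fold from the inside: start with 6/1.
  18 + 1/6 = 109/6
  15 + 6/109 = 1641/109
  9 + 109/1641 = 14878/1641
  0 + 1641/14878 = 1641/14878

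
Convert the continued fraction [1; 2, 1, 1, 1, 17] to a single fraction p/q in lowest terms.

194/141

Using pₖ = aₖpₖ₋₁ + pₖ₋₂ and qₖ = aₖqₖ₋₁ + qₖ₋₂:
  k=0: a=1, p=1, q=1
  k=1: a=2, p=3, q=2
  k=2: a=1, p=4, q=3
  k=3: a=1, p=7, q=5
  k=4: a=1, p=11, q=8
  k=5: a=17, p=194, q=141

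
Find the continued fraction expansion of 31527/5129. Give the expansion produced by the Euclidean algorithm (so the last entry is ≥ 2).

31527 = 6×5129 + 753
5129 = 6×753 + 611
753 = 1×611 + 142
611 = 4×142 + 43
142 = 3×43 + 13
43 = 3×13 + 4
13 = 3×4 + 1
4 = 4×1 + 0  (stop)
So 31527/5129 = [6; 6, 1, 4, 3, 3, 3, 4].

[6; 6, 1, 4, 3, 3, 3, 4]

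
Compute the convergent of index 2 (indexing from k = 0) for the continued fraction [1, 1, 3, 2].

Using pₖ = aₖpₖ₋₁ + pₖ₋₂, qₖ = aₖqₖ₋₁ + qₖ₋₂ (with p₋₁=1, p₋₂=0, q₋₁=0, q₋₂=1):
  k=0: a=1, p=1, q=1
  k=1: a=1, p=2, q=1
  k=2: a=3, p=7, q=4

7/4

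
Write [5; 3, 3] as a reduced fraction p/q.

53/10

Using pₖ = aₖpₖ₋₁ + pₖ₋₂ and qₖ = aₖqₖ₋₁ + qₖ₋₂:
  k=0: a=5, p=5, q=1
  k=1: a=3, p=16, q=3
  k=2: a=3, p=53, q=10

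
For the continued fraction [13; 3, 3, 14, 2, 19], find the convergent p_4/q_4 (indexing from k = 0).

Using pₖ = aₖpₖ₋₁ + pₖ₋₂, qₖ = aₖqₖ₋₁ + qₖ₋₂ (with p₋₁=1, p₋₂=0, q₋₁=0, q₋₂=1):
  k=0: a=13, p=13, q=1
  k=1: a=3, p=40, q=3
  k=2: a=3, p=133, q=10
  k=3: a=14, p=1902, q=143
  k=4: a=2, p=3937, q=296

3937/296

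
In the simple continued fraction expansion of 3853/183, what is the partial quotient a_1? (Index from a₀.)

18

3853 = 21·183 + 10   →  a_0 = 21
183 = 18·10 + 3   →  a_1 = 18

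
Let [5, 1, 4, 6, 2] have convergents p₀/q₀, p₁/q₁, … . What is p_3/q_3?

Using pₖ = aₖpₖ₋₁ + pₖ₋₂, qₖ = aₖqₖ₋₁ + qₖ₋₂ (with p₋₁=1, p₋₂=0, q₋₁=0, q₋₂=1):
  k=0: a=5, p=5, q=1
  k=1: a=1, p=6, q=1
  k=2: a=4, p=29, q=5
  k=3: a=6, p=180, q=31

180/31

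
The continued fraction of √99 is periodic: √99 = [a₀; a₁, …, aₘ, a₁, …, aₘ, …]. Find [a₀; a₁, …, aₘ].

a₀ = ⌊√99⌋ = 9.
With m₀=0, d₀=1 and mₖ₊₁ = dₖaₖ − mₖ, dₖ₊₁ = (n − mₖ₊₁²)/dₖ, aₖ₊₁ = ⌊(a₀+mₖ₊₁)/dₖ₊₁⌋:
  k=1: m=9, d=18, a=1
  k=2: m=9, d=1, a=18
d=1 and a=2a₀=18 at k=2, so the next step gives (m, d) = (9, 18) again — its k=1 value — and the period has length 2.

[9; 1, 18]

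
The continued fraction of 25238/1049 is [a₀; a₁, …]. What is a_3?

25238 = 24·1049 + 62   →  a_0 = 24
1049 = 16·62 + 57   →  a_1 = 16
62 = 1·57 + 5   →  a_2 = 1
57 = 11·5 + 2   →  a_3 = 11

11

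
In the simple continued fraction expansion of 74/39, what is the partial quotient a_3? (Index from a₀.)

1

74 = 1·39 + 35   →  a_0 = 1
39 = 1·35 + 4   →  a_1 = 1
35 = 8·4 + 3   →  a_2 = 8
4 = 1·3 + 1   →  a_3 = 1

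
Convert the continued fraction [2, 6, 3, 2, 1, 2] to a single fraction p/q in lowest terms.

Using pₖ = aₖpₖ₋₁ + pₖ₋₂ and qₖ = aₖqₖ₋₁ + qₖ₋₂:
  k=0: a=2, p=2, q=1
  k=1: a=6, p=13, q=6
  k=2: a=3, p=41, q=19
  k=3: a=2, p=95, q=44
  k=4: a=1, p=136, q=63
  k=5: a=2, p=367, q=170

367/170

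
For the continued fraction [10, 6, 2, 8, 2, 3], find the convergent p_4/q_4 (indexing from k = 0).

Using pₖ = aₖpₖ₋₁ + pₖ₋₂, qₖ = aₖqₖ₋₁ + qₖ₋₂ (with p₋₁=1, p₋₂=0, q₋₁=0, q₋₂=1):
  k=0: a=10, p=10, q=1
  k=1: a=6, p=61, q=6
  k=2: a=2, p=132, q=13
  k=3: a=8, p=1117, q=110
  k=4: a=2, p=2366, q=233

2366/233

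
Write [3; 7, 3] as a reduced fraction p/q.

Fold from the inside: start with 3/1.
  7 + 1/3 = 22/3
  3 + 3/22 = 69/22

69/22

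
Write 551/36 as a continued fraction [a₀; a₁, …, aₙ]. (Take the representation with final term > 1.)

[15; 3, 3, 1, 2]

551 = 15·36 + 11
36 = 3·11 + 3
11 = 3·3 + 2
3 = 1·2 + 1
2 = 2·1 + 0  (stop)
So 551/36 = [15; 3, 3, 1, 2].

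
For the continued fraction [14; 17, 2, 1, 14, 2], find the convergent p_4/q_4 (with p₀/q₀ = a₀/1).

10726/763

Using pₖ = aₖpₖ₋₁ + pₖ₋₂, qₖ = aₖqₖ₋₁ + qₖ₋₂ (with p₋₁=1, p₋₂=0, q₋₁=0, q₋₂=1):
  k=0: a=14, p=14, q=1
  k=1: a=17, p=239, q=17
  k=2: a=2, p=492, q=35
  k=3: a=1, p=731, q=52
  k=4: a=14, p=10726, q=763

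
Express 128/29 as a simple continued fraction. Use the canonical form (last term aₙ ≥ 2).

128 = 4×29 + 12
29 = 2×12 + 5
12 = 2×5 + 2
5 = 2×2 + 1
2 = 2×1 + 0  (stop)
So 128/29 = [4; 2, 2, 2, 2].

[4; 2, 2, 2, 2]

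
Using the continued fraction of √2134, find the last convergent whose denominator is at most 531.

9701/210

√2134 = [46; 5, 8, 5, 92, …] (period length 4).
Convergents:
  p_0/q_0 = 46/1
  p_1/q_1 = 231/5
  p_2/q_2 = 1894/41
  p_3/q_3 = 9701/210
  p_4/q_4 = 894386/19361
q_3 = 210 ≤ 531 < 19361 = q_4, so the answer is 9701/210.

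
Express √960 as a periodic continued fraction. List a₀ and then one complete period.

a₀ = ⌊√960⌋ = 30.
With m₀=0, d₀=1 and mₖ₊₁ = dₖaₖ − mₖ, dₖ₊₁ = (n − mₖ₊₁²)/dₖ, aₖ₊₁ = ⌊(a₀+mₖ₊₁)/dₖ₊₁⌋:
  k=1: m=30, d=60, a=1
  k=2: m=30, d=1, a=60
d=1 and a=2a₀=60 at k=2, so the next step gives (m, d) = (30, 60) again — its k=1 value — and the period has length 2.

[30; 1, 60]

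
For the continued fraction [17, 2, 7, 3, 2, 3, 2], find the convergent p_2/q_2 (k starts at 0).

262/15

Using pₖ = aₖpₖ₋₁ + pₖ₋₂, qₖ = aₖqₖ₋₁ + qₖ₋₂ (with p₋₁=1, p₋₂=0, q₋₁=0, q₋₂=1):
  k=0: a=17, p=17, q=1
  k=1: a=2, p=35, q=2
  k=2: a=7, p=262, q=15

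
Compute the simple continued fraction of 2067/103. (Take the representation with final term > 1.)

[20; 14, 1, 2, 2]

2067 = 20×103 + 7
103 = 14×7 + 5
7 = 1×5 + 2
5 = 2×2 + 1
2 = 2×1 + 0  (stop)
So 2067/103 = [20; 14, 1, 2, 2].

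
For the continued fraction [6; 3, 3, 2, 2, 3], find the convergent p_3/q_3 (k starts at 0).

145/23

Using pₖ = aₖpₖ₋₁ + pₖ₋₂, qₖ = aₖqₖ₋₁ + qₖ₋₂ (with p₋₁=1, p₋₂=0, q₋₁=0, q₋₂=1):
  k=0: a=6, p=6, q=1
  k=1: a=3, p=19, q=3
  k=2: a=3, p=63, q=10
  k=3: a=2, p=145, q=23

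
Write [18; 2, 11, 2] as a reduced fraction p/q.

887/48

Fold from the inside: start with 2/1.
  11 + 1/2 = 23/2
  2 + 2/23 = 48/23
  18 + 23/48 = 887/48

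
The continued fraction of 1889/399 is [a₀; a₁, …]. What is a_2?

2

1889 = 4·399 + 293   →  a_0 = 4
399 = 1·293 + 106   →  a_1 = 1
293 = 2·106 + 81   →  a_2 = 2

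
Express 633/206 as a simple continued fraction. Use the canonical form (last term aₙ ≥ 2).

[3; 13, 1, 2, 1, 3]

633 = 3×206 + 15
206 = 13×15 + 11
15 = 1×11 + 4
11 = 2×4 + 3
4 = 1×3 + 1
3 = 3×1 + 0  (stop)
So 633/206 = [3; 13, 1, 2, 1, 3].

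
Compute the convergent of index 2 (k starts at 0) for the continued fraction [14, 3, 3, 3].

143/10

Using pₖ = aₖpₖ₋₁ + pₖ₋₂, qₖ = aₖqₖ₋₁ + qₖ₋₂ (with p₋₁=1, p₋₂=0, q₋₁=0, q₋₂=1):
  k=0: a=14, p=14, q=1
  k=1: a=3, p=43, q=3
  k=2: a=3, p=143, q=10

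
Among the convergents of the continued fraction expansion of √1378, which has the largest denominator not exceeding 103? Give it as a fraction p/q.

√1378 = [37; 8, 4, 4, 8, 74, …] (period length 5).
Convergents:
  p_0/q_0 = 37/1
  p_1/q_1 = 297/8
  p_2/q_2 = 1225/33
  p_3/q_3 = 5197/140
q_2 = 33 ≤ 103 < 140 = q_3, so the answer is 1225/33.

1225/33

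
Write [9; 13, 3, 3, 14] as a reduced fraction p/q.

Using pₖ = aₖpₖ₋₁ + pₖ₋₂ and qₖ = aₖqₖ₋₁ + qₖ₋₂:
  k=0: a=9, p=9, q=1
  k=1: a=13, p=118, q=13
  k=2: a=3, p=363, q=40
  k=3: a=3, p=1207, q=133
  k=4: a=14, p=17261, q=1902

17261/1902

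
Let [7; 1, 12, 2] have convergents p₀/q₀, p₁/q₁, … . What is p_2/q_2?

103/13

Using pₖ = aₖpₖ₋₁ + pₖ₋₂, qₖ = aₖqₖ₋₁ + qₖ₋₂ (with p₋₁=1, p₋₂=0, q₋₁=0, q₋₂=1):
  k=0: a=7, p=7, q=1
  k=1: a=1, p=8, q=1
  k=2: a=12, p=103, q=13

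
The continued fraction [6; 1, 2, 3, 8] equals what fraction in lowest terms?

Fold from the inside: start with 8/1.
  3 + 1/8 = 25/8
  2 + 8/25 = 58/25
  1 + 25/58 = 83/58
  6 + 58/83 = 556/83

556/83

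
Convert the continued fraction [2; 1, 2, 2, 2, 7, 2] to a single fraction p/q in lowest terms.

728/269

Fold from the inside: start with 2/1.
  7 + 1/2 = 15/2
  2 + 2/15 = 32/15
  2 + 15/32 = 79/32
  2 + 32/79 = 190/79
  1 + 79/190 = 269/190
  2 + 190/269 = 728/269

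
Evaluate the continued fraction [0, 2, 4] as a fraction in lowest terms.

4/9

Using pₖ = aₖpₖ₋₁ + pₖ₋₂ and qₖ = aₖqₖ₋₁ + qₖ₋₂:
  k=0: a=0, p=0, q=1
  k=1: a=2, p=1, q=2
  k=2: a=4, p=4, q=9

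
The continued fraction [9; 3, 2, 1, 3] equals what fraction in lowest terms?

344/37

Fold from the inside: start with 3/1.
  1 + 1/3 = 4/3
  2 + 3/4 = 11/4
  3 + 4/11 = 37/11
  9 + 11/37 = 344/37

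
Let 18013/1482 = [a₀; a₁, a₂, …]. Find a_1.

18013 = 12·1482 + 229   →  a_0 = 12
1482 = 6·229 + 108   →  a_1 = 6

6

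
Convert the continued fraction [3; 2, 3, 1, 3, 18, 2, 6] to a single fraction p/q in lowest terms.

28483/8277

Using pₖ = aₖpₖ₋₁ + pₖ₋₂ and qₖ = aₖqₖ₋₁ + qₖ₋₂:
  k=0: a=3, p=3, q=1
  k=1: a=2, p=7, q=2
  k=2: a=3, p=24, q=7
  k=3: a=1, p=31, q=9
  k=4: a=3, p=117, q=34
  k=5: a=18, p=2137, q=621
  k=6: a=2, p=4391, q=1276
  k=7: a=6, p=28483, q=8277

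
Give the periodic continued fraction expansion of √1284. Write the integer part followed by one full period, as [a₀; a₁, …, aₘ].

a₀ = ⌊√1284⌋ = 35.
With m₀=0, d₀=1 and mₖ₊₁ = dₖaₖ − mₖ, dₖ₊₁ = (n − mₖ₊₁²)/dₖ, aₖ₊₁ = ⌊(a₀+mₖ₊₁)/dₖ₊₁⌋:
  k=1: m=35, d=59, a=1
  k=2: m=24, d=12, a=4
  k=3: m=24, d=59, a=1
  k=4: m=35, d=1, a=70
d=1 and a=2a₀=70 at k=4, so the next step gives (m, d) = (35, 59) again — its k=1 value — and the period has length 4.

[35; 1, 4, 1, 70]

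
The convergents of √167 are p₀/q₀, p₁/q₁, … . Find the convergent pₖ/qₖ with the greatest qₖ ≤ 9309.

56447/4368

√167 = [12; 1, 11, 1, 24, …] (period length 4).
Convergents:
  p_0/q_0 = 12/1
  p_1/q_1 = 13/1
  p_2/q_2 = 155/12
  p_3/q_3 = 168/13
  p_4/q_4 = 4187/324
  p_5/q_5 = 4355/337
  p_6/q_6 = 52092/4031
  p_7/q_7 = 56447/4368
  p_8/q_8 = 1406820/108863
q_7 = 4368 ≤ 9309 < 108863 = q_8, so the answer is 56447/4368.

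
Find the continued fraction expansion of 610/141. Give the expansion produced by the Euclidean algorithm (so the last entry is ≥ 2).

[4; 3, 15, 3]

610 = 4*141 + 46
141 = 3*46 + 3
46 = 15*3 + 1
3 = 3*1 + 0  (stop)
So 610/141 = [4; 3, 15, 3].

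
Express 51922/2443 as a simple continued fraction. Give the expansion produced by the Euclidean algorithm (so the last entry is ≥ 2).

51922 = 21×2443 + 619
2443 = 3×619 + 586
619 = 1×586 + 33
586 = 17×33 + 25
33 = 1×25 + 8
25 = 3×8 + 1
8 = 8×1 + 0  (stop)
So 51922/2443 = [21; 3, 1, 17, 1, 3, 8].

[21; 3, 1, 17, 1, 3, 8]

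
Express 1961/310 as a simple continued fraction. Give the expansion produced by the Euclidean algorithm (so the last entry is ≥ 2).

1961 = 6·310 + 101
310 = 3·101 + 7
101 = 14·7 + 3
7 = 2·3 + 1
3 = 3·1 + 0  (stop)
So 1961/310 = [6; 3, 14, 2, 3].

[6; 3, 14, 2, 3]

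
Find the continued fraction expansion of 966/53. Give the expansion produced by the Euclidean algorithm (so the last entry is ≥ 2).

[18; 4, 2, 2, 2]

966 = 18*53 + 12
53 = 4*12 + 5
12 = 2*5 + 2
5 = 2*2 + 1
2 = 2*1 + 0  (stop)
So 966/53 = [18; 4, 2, 2, 2].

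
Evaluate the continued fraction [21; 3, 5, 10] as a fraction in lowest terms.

3474/163

Fold from the inside: start with 10/1.
  5 + 1/10 = 51/10
  3 + 10/51 = 163/51
  21 + 51/163 = 3474/163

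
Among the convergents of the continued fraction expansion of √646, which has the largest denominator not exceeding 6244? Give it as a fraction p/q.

77495/3049

√646 = [25; 2, 2, 2, 50, …] (period length 4).
Convergents:
  p_0/q_0 = 25/1
  p_1/q_1 = 51/2
  p_2/q_2 = 127/5
  p_3/q_3 = 305/12
  p_4/q_4 = 15377/605
  p_5/q_5 = 31059/1222
  p_6/q_6 = 77495/3049
  p_7/q_7 = 186049/7320
q_6 = 3049 ≤ 6244 < 7320 = q_7, so the answer is 77495/3049.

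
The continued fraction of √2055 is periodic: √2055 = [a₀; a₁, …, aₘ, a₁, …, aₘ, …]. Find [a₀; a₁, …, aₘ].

[45; 3, 90]

a₀ = ⌊√2055⌋ = 45.
With m₀=0, d₀=1 and mₖ₊₁ = dₖaₖ − mₖ, dₖ₊₁ = (n − mₖ₊₁²)/dₖ, aₖ₊₁ = ⌊(a₀+mₖ₊₁)/dₖ₊₁⌋:
  k=1: m=45, d=30, a=3
  k=2: m=45, d=1, a=90
d=1 and a=2a₀=90 at k=2, so the next step gives (m, d) = (45, 30) again — its k=1 value — and the period has length 2.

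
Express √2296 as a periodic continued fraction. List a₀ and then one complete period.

[47; 1, 10, 1, 94]

a₀ = ⌊√2296⌋ = 47.
With m₀=0, d₀=1 and mₖ₊₁ = dₖaₖ − mₖ, dₖ₊₁ = (n − mₖ₊₁²)/dₖ, aₖ₊₁ = ⌊(a₀+mₖ₊₁)/dₖ₊₁⌋:
  k=1: m=47, d=87, a=1
  k=2: m=40, d=8, a=10
  k=3: m=40, d=87, a=1
  k=4: m=47, d=1, a=94
d=1 and a=2a₀=94 at k=4, so the next step gives (m, d) = (47, 87) again — its k=1 value — and the period has length 4.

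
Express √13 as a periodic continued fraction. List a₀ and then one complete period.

[3; 1, 1, 1, 1, 6]

a₀ = ⌊√13⌋ = 3.
With m₀=0, d₀=1 and mₖ₊₁ = dₖaₖ − mₖ, dₖ₊₁ = (n − mₖ₊₁²)/dₖ, aₖ₊₁ = ⌊(a₀+mₖ₊₁)/dₖ₊₁⌋:
  k=1: m=3, d=4, a=1
  k=2: m=1, d=3, a=1
  k=3: m=2, d=3, a=1
  k=4: m=1, d=4, a=1
  k=5: m=3, d=1, a=6
d=1 and a=2a₀=6 at k=5, so the next step gives (m, d) = (3, 4) again — its k=1 value — and the period has length 5.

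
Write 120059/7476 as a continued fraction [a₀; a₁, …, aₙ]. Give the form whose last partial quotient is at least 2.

120059 = 16*7476 + 443
7476 = 16*443 + 388
443 = 1*388 + 55
388 = 7*55 + 3
55 = 18*3 + 1
3 = 3*1 + 0  (stop)
So 120059/7476 = [16; 16, 1, 7, 18, 3].

[16; 16, 1, 7, 18, 3]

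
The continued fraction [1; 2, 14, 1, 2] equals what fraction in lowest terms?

Using pₖ = aₖpₖ₋₁ + pₖ₋₂ and qₖ = aₖqₖ₋₁ + qₖ₋₂:
  k=0: a=1, p=1, q=1
  k=1: a=2, p=3, q=2
  k=2: a=14, p=43, q=29
  k=3: a=1, p=46, q=31
  k=4: a=2, p=135, q=91

135/91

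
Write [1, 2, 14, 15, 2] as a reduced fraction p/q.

1339/903

Fold from the inside: start with 2/1.
  15 + 1/2 = 31/2
  14 + 2/31 = 436/31
  2 + 31/436 = 903/436
  1 + 436/903 = 1339/903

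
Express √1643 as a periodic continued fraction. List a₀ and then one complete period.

a₀ = ⌊√1643⌋ = 40.
With m₀=0, d₀=1 and mₖ₊₁ = dₖaₖ − mₖ, dₖ₊₁ = (n − mₖ₊₁²)/dₖ, aₖ₊₁ = ⌊(a₀+mₖ₊₁)/dₖ₊₁⌋:
  k=1: m=40, d=43, a=1
  k=2: m=3, d=38, a=1
  k=3: m=35, d=11, a=6
  k=4: m=31, d=62, a=1
  k=5: m=31, d=11, a=6
  k=6: m=35, d=38, a=1
  k=7: m=3, d=43, a=1
  k=8: m=40, d=1, a=80
d=1 and a=2a₀=80 at k=8, so the next step gives (m, d) = (40, 43) again — its k=1 value — and the period has length 8.

[40; 1, 1, 6, 1, 6, 1, 1, 80]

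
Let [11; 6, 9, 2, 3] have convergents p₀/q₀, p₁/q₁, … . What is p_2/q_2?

614/55

Using pₖ = aₖpₖ₋₁ + pₖ₋₂, qₖ = aₖqₖ₋₁ + qₖ₋₂ (with p₋₁=1, p₋₂=0, q₋₁=0, q₋₂=1):
  k=0: a=11, p=11, q=1
  k=1: a=6, p=67, q=6
  k=2: a=9, p=614, q=55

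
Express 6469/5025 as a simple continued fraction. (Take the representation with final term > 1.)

6469 = 1×5025 + 1444
5025 = 3×1444 + 693
1444 = 2×693 + 58
693 = 11×58 + 55
58 = 1×55 + 3
55 = 18×3 + 1
3 = 3×1 + 0  (stop)
So 6469/5025 = [1; 3, 2, 11, 1, 18, 3].

[1; 3, 2, 11, 1, 18, 3]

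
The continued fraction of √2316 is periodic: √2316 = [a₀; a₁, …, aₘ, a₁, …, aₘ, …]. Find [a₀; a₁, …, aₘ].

[48; 8, 96]

a₀ = ⌊√2316⌋ = 48.
With m₀=0, d₀=1 and mₖ₊₁ = dₖaₖ − mₖ, dₖ₊₁ = (n − mₖ₊₁²)/dₖ, aₖ₊₁ = ⌊(a₀+mₖ₊₁)/dₖ₊₁⌋:
  k=1: m=48, d=12, a=8
  k=2: m=48, d=1, a=96
d=1 and a=2a₀=96 at k=2, so the next step gives (m, d) = (48, 12) again — its k=1 value — and the period has length 2.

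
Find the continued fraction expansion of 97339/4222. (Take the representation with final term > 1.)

97339 = 23×4222 + 233
4222 = 18×233 + 28
233 = 8×28 + 9
28 = 3×9 + 1
9 = 9×1 + 0  (stop)
So 97339/4222 = [23; 18, 8, 3, 9].

[23; 18, 8, 3, 9]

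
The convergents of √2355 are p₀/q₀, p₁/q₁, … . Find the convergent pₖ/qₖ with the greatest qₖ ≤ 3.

97/2

√2355 = [48; 1, 1, 8, 3, 8, 1, 1, 96, …] (period length 8).
Convergents:
  p_0/q_0 = 48/1
  p_1/q_1 = 49/1
  p_2/q_2 = 97/2
  p_3/q_3 = 825/17
q_2 = 2 ≤ 3 < 17 = q_3, so the answer is 97/2.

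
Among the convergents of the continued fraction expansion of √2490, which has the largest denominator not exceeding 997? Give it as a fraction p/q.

√2490 = [49; 1, 8, 1, 98, …] (period length 4).
Convergents:
  p_0/q_0 = 49/1
  p_1/q_1 = 50/1
  p_2/q_2 = 449/9
  p_3/q_3 = 499/10
  p_4/q_4 = 49351/989
  p_5/q_5 = 49850/999
q_4 = 989 ≤ 997 < 999 = q_5, so the answer is 49351/989.

49351/989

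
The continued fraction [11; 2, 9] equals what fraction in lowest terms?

218/19

Using pₖ = aₖpₖ₋₁ + pₖ₋₂ and qₖ = aₖqₖ₋₁ + qₖ₋₂:
  k=0: a=11, p=11, q=1
  k=1: a=2, p=23, q=2
  k=2: a=9, p=218, q=19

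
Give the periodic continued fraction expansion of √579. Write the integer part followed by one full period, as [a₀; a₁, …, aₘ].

a₀ = ⌊√579⌋ = 24.
With m₀=0, d₀=1 and mₖ₊₁ = dₖaₖ − mₖ, dₖ₊₁ = (n − mₖ₊₁²)/dₖ, aₖ₊₁ = ⌊(a₀+mₖ₊₁)/dₖ₊₁⌋:
  k=1: m=24, d=3, a=16
  k=2: m=24, d=1, a=48
d=1 and a=2a₀=48 at k=2, so the next step gives (m, d) = (24, 3) again — its k=1 value — and the period has length 2.

[24; 16, 48]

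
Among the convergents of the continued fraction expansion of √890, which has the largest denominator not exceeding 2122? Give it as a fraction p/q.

√890 = [29; 1, 4, 1, 58, …] (period length 4).
Convergents:
  p_0/q_0 = 29/1
  p_1/q_1 = 30/1
  p_2/q_2 = 149/5
  p_3/q_3 = 179/6
  p_4/q_4 = 10531/353
  p_5/q_5 = 10710/359
  p_6/q_6 = 53371/1789
  p_7/q_7 = 64081/2148
q_6 = 1789 ≤ 2122 < 2148 = q_7, so the answer is 53371/1789.

53371/1789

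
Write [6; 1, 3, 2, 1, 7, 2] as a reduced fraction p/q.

Using pₖ = aₖpₖ₋₁ + pₖ₋₂ and qₖ = aₖqₖ₋₁ + qₖ₋₂:
  k=0: a=6, p=6, q=1
  k=1: a=1, p=7, q=1
  k=2: a=3, p=27, q=4
  k=3: a=2, p=61, q=9
  k=4: a=1, p=88, q=13
  k=5: a=7, p=677, q=100
  k=6: a=2, p=1442, q=213

1442/213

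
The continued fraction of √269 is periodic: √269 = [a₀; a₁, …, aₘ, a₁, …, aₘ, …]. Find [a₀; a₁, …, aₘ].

[16; 2, 2, 32]

a₀ = ⌊√269⌋ = 16.
With m₀=0, d₀=1 and mₖ₊₁ = dₖaₖ − mₖ, dₖ₊₁ = (n − mₖ₊₁²)/dₖ, aₖ₊₁ = ⌊(a₀+mₖ₊₁)/dₖ₊₁⌋:
  k=1: m=16, d=13, a=2
  k=2: m=10, d=13, a=2
  k=3: m=16, d=1, a=32
d=1 and a=2a₀=32 at k=3, so the next step gives (m, d) = (16, 13) again — its k=1 value — and the period has length 3.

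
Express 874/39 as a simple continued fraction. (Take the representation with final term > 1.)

[22; 2, 2, 3, 2]

874 = 22·39 + 16
39 = 2·16 + 7
16 = 2·7 + 2
7 = 3·2 + 1
2 = 2·1 + 0  (stop)
So 874/39 = [22; 2, 2, 3, 2].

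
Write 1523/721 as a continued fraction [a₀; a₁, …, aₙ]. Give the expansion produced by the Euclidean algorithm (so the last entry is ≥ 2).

[2; 8, 1, 9, 8]

1523 = 2·721 + 81
721 = 8·81 + 73
81 = 1·73 + 8
73 = 9·8 + 1
8 = 8·1 + 0  (stop)
So 1523/721 = [2; 8, 1, 9, 8].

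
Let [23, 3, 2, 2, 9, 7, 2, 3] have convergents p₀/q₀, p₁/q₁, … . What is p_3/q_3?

396/17

Using pₖ = aₖpₖ₋₁ + pₖ₋₂, qₖ = aₖqₖ₋₁ + qₖ₋₂ (with p₋₁=1, p₋₂=0, q₋₁=0, q₋₂=1):
  k=0: a=23, p=23, q=1
  k=1: a=3, p=70, q=3
  k=2: a=2, p=163, q=7
  k=3: a=2, p=396, q=17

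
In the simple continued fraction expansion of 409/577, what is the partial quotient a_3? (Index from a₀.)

2

409 = 0·577 + 409   →  a_0 = 0
577 = 1·409 + 168   →  a_1 = 1
409 = 2·168 + 73   →  a_2 = 2
168 = 2·73 + 22   →  a_3 = 2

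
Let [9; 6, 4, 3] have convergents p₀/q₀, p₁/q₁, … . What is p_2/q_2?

Using pₖ = aₖpₖ₋₁ + pₖ₋₂, qₖ = aₖqₖ₋₁ + qₖ₋₂ (with p₋₁=1, p₋₂=0, q₋₁=0, q₋₂=1):
  k=0: a=9, p=9, q=1
  k=1: a=6, p=55, q=6
  k=2: a=4, p=229, q=25

229/25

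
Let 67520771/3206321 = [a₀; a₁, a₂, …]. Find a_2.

67520771 = 21·3206321 + 188030   →  a_0 = 21
3206321 = 17·188030 + 9811   →  a_1 = 17
188030 = 19·9811 + 1621   →  a_2 = 19

19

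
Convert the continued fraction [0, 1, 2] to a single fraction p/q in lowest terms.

Fold from the inside: start with 2/1.
  1 + 1/2 = 3/2
  0 + 2/3 = 2/3

2/3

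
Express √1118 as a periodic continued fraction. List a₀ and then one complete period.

a₀ = ⌊√1118⌋ = 33.
With m₀=0, d₀=1 and mₖ₊₁ = dₖaₖ − mₖ, dₖ₊₁ = (n − mₖ₊₁²)/dₖ, aₖ₊₁ = ⌊(a₀+mₖ₊₁)/dₖ₊₁⌋:
  k=1: m=33, d=29, a=2
  k=2: m=25, d=17, a=3
  k=3: m=26, d=26, a=2
  k=4: m=26, d=17, a=3
  k=5: m=25, d=29, a=2
  k=6: m=33, d=1, a=66
d=1 and a=2a₀=66 at k=6, so the next step gives (m, d) = (33, 29) again — its k=1 value — and the period has length 6.

[33; 2, 3, 2, 3, 2, 66]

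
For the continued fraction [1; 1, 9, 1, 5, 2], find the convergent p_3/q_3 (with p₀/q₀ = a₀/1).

Using pₖ = aₖpₖ₋₁ + pₖ₋₂, qₖ = aₖqₖ₋₁ + qₖ₋₂ (with p₋₁=1, p₋₂=0, q₋₁=0, q₋₂=1):
  k=0: a=1, p=1, q=1
  k=1: a=1, p=2, q=1
  k=2: a=9, p=19, q=10
  k=3: a=1, p=21, q=11

21/11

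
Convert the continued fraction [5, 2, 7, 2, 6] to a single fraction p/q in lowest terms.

Using pₖ = aₖpₖ₋₁ + pₖ₋₂ and qₖ = aₖqₖ₋₁ + qₖ₋₂:
  k=0: a=5, p=5, q=1
  k=1: a=2, p=11, q=2
  k=2: a=7, p=82, q=15
  k=3: a=2, p=175, q=32
  k=4: a=6, p=1132, q=207

1132/207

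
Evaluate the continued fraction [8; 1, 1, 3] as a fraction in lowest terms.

60/7

Fold from the inside: start with 3/1.
  1 + 1/3 = 4/3
  1 + 3/4 = 7/4
  8 + 4/7 = 60/7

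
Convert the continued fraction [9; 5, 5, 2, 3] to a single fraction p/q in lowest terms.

1811/197

Fold from the inside: start with 3/1.
  2 + 1/3 = 7/3
  5 + 3/7 = 38/7
  5 + 7/38 = 197/38
  9 + 38/197 = 1811/197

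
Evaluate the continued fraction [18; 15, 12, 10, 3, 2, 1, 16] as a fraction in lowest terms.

Fold from the inside: start with 16/1.
  1 + 1/16 = 17/16
  2 + 16/17 = 50/17
  3 + 17/50 = 167/50
  10 + 50/167 = 1720/167
  12 + 167/1720 = 20807/1720
  15 + 1720/20807 = 313825/20807
  18 + 20807/313825 = 5669657/313825

5669657/313825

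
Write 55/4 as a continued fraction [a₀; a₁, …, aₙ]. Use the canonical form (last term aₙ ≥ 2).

55 = 13*4 + 3
4 = 1*3 + 1
3 = 3*1 + 0  (stop)
So 55/4 = [13; 1, 3].

[13; 1, 3]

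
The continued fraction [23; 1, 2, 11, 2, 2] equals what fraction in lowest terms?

Fold from the inside: start with 2/1.
  2 + 1/2 = 5/2
  11 + 2/5 = 57/5
  2 + 5/57 = 119/57
  1 + 57/119 = 176/119
  23 + 119/176 = 4167/176

4167/176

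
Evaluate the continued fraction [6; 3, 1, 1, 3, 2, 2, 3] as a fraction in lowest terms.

Fold from the inside: start with 3/1.
  2 + 1/3 = 7/3
  2 + 3/7 = 17/7
  3 + 7/17 = 58/17
  1 + 17/58 = 75/58
  1 + 58/75 = 133/75
  3 + 75/133 = 474/133
  6 + 133/474 = 2977/474

2977/474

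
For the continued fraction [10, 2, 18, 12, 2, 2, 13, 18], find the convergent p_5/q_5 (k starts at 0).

Using pₖ = aₖpₖ₋₁ + pₖ₋₂, qₖ = aₖqₖ₋₁ + qₖ₋₂ (with p₋₁=1, p₋₂=0, q₋₁=0, q₋₂=1):
  k=0: a=10, p=10, q=1
  k=1: a=2, p=21, q=2
  k=2: a=18, p=388, q=37
  k=3: a=12, p=4677, q=446
  k=4: a=2, p=9742, q=929
  k=5: a=2, p=24161, q=2304

24161/2304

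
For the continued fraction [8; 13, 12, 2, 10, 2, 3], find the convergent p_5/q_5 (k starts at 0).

57997/7181

Using pₖ = aₖpₖ₋₁ + pₖ₋₂, qₖ = aₖqₖ₋₁ + qₖ₋₂ (with p₋₁=1, p₋₂=0, q₋₁=0, q₋₂=1):
  k=0: a=8, p=8, q=1
  k=1: a=13, p=105, q=13
  k=2: a=12, p=1268, q=157
  k=3: a=2, p=2641, q=327
  k=4: a=10, p=27678, q=3427
  k=5: a=2, p=57997, q=7181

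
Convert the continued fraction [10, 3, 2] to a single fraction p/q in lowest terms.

Fold from the inside: start with 2/1.
  3 + 1/2 = 7/2
  10 + 2/7 = 72/7

72/7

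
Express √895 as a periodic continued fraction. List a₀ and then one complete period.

a₀ = ⌊√895⌋ = 29.
With m₀=0, d₀=1 and mₖ₊₁ = dₖaₖ − mₖ, dₖ₊₁ = (n − mₖ₊₁²)/dₖ, aₖ₊₁ = ⌊(a₀+mₖ₊₁)/dₖ₊₁⌋:
  k=1: m=29, d=54, a=1
  k=2: m=25, d=5, a=10
  k=3: m=25, d=54, a=1
  k=4: m=29, d=1, a=58
d=1 and a=2a₀=58 at k=4, so the next step gives (m, d) = (29, 54) again — its k=1 value — and the period has length 4.

[29; 1, 10, 1, 58]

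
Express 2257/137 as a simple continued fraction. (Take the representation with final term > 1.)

2257 = 16×137 + 65
137 = 2×65 + 7
65 = 9×7 + 2
7 = 3×2 + 1
2 = 2×1 + 0  (stop)
So 2257/137 = [16; 2, 9, 3, 2].

[16; 2, 9, 3, 2]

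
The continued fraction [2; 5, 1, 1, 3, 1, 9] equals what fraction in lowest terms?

Using pₖ = aₖpₖ₋₁ + pₖ₋₂ and qₖ = aₖqₖ₋₁ + qₖ₋₂:
  k=0: a=2, p=2, q=1
  k=1: a=5, p=11, q=5
  k=2: a=1, p=13, q=6
  k=3: a=1, p=24, q=11
  k=4: a=3, p=85, q=39
  k=5: a=1, p=109, q=50
  k=6: a=9, p=1066, q=489

1066/489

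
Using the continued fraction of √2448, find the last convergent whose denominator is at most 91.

√2448 = [49; 2, 10, 2, 98, …] (period length 4).
Convergents:
  p_0/q_0 = 49/1
  p_1/q_1 = 99/2
  p_2/q_2 = 1039/21
  p_3/q_3 = 2177/44
  p_4/q_4 = 214385/4333
q_3 = 44 ≤ 91 < 4333 = q_4, so the answer is 2177/44.

2177/44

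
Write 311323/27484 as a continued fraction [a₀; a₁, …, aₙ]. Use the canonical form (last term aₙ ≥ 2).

[11; 3, 18, 2, 11, 10, 2]

311323 = 11×27484 + 8999
27484 = 3×8999 + 487
8999 = 18×487 + 233
487 = 2×233 + 21
233 = 11×21 + 2
21 = 10×2 + 1
2 = 2×1 + 0  (stop)
So 311323/27484 = [11; 3, 18, 2, 11, 10, 2].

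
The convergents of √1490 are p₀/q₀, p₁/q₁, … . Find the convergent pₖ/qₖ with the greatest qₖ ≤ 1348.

44738/1159

√1490 = [38; 1, 1, 1, 1, 76, …] (period length 5).
Convergents:
  p_0/q_0 = 38/1
  p_1/q_1 = 39/1
  p_2/q_2 = 77/2
  p_3/q_3 = 116/3
  p_4/q_4 = 193/5
  p_5/q_5 = 14784/383
  p_6/q_6 = 14977/388
  p_7/q_7 = 29761/771
  p_8/q_8 = 44738/1159
  p_9/q_9 = 74499/1930
q_8 = 1159 ≤ 1348 < 1930 = q_9, so the answer is 44738/1159.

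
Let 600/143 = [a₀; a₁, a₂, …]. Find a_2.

9

600 = 4·143 + 28   →  a_0 = 4
143 = 5·28 + 3   →  a_1 = 5
28 = 9·3 + 1   →  a_2 = 9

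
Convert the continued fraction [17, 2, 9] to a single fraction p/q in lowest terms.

Using pₖ = aₖpₖ₋₁ + pₖ₋₂ and qₖ = aₖqₖ₋₁ + qₖ₋₂:
  k=0: a=17, p=17, q=1
  k=1: a=2, p=35, q=2
  k=2: a=9, p=332, q=19

332/19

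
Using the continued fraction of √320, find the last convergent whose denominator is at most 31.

161/9

√320 = [17; 1, 7, 1, 34, …] (period length 4).
Convergents:
  p_0/q_0 = 17/1
  p_1/q_1 = 18/1
  p_2/q_2 = 143/8
  p_3/q_3 = 161/9
  p_4/q_4 = 5617/314
q_3 = 9 ≤ 31 < 314 = q_4, so the answer is 161/9.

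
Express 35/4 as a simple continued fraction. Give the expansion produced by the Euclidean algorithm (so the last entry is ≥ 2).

35 = 8·4 + 3
4 = 1·3 + 1
3 = 3·1 + 0  (stop)
So 35/4 = [8; 1, 3].

[8; 1, 3]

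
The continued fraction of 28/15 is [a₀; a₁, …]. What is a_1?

28 = 1·15 + 13   →  a_0 = 1
15 = 1·13 + 2   →  a_1 = 1

1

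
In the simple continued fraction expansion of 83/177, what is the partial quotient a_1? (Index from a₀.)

2

83 = 0·177 + 83   →  a_0 = 0
177 = 2·83 + 11   →  a_1 = 2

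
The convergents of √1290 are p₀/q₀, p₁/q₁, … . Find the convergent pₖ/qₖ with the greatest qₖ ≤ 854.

√1290 = [35; 1, 10, 1, 70, …] (period length 4).
Convergents:
  p_0/q_0 = 35/1
  p_1/q_1 = 36/1
  p_2/q_2 = 395/11
  p_3/q_3 = 431/12
  p_4/q_4 = 30565/851
  p_5/q_5 = 30996/863
q_4 = 851 ≤ 854 < 863 = q_5, so the answer is 30565/851.

30565/851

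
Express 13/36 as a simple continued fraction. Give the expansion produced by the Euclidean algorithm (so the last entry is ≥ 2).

[0; 2, 1, 3, 3]

13 = 0*36 + 13
36 = 2*13 + 10
13 = 1*10 + 3
10 = 3*3 + 1
3 = 3*1 + 0  (stop)
So 13/36 = [0; 2, 1, 3, 3].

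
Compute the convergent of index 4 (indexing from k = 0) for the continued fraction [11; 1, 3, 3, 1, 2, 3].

200/17

Using pₖ = aₖpₖ₋₁ + pₖ₋₂, qₖ = aₖqₖ₋₁ + qₖ₋₂ (with p₋₁=1, p₋₂=0, q₋₁=0, q₋₂=1):
  k=0: a=11, p=11, q=1
  k=1: a=1, p=12, q=1
  k=2: a=3, p=47, q=4
  k=3: a=3, p=153, q=13
  k=4: a=1, p=200, q=17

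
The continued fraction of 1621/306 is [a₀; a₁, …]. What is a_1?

3

1621 = 5·306 + 91   →  a_0 = 5
306 = 3·91 + 33   →  a_1 = 3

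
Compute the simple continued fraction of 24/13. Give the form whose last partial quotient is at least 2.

24 = 1×13 + 11
13 = 1×11 + 2
11 = 5×2 + 1
2 = 2×1 + 0  (stop)
So 24/13 = [1; 1, 5, 2].

[1; 1, 5, 2]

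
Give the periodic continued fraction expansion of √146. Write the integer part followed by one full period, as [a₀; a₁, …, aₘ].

[12; 12, 24]

a₀ = ⌊√146⌋ = 12.
With m₀=0, d₀=1 and mₖ₊₁ = dₖaₖ − mₖ, dₖ₊₁ = (n − mₖ₊₁²)/dₖ, aₖ₊₁ = ⌊(a₀+mₖ₊₁)/dₖ₊₁⌋:
  k=1: m=12, d=2, a=12
  k=2: m=12, d=1, a=24
d=1 and a=2a₀=24 at k=2, so the next step gives (m, d) = (12, 2) again — its k=1 value — and the period has length 2.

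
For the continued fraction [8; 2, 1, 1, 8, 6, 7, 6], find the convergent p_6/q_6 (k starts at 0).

Using pₖ = aₖpₖ₋₁ + pₖ₋₂, qₖ = aₖqₖ₋₁ + qₖ₋₂ (with p₋₁=1, p₋₂=0, q₋₁=0, q₋₂=1):
  k=0: a=8, p=8, q=1
  k=1: a=2, p=17, q=2
  k=2: a=1, p=25, q=3
  k=3: a=1, p=42, q=5
  k=4: a=8, p=361, q=43
  k=5: a=6, p=2208, q=263
  k=6: a=7, p=15817, q=1884

15817/1884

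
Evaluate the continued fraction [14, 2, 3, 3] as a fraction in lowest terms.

Fold from the inside: start with 3/1.
  3 + 1/3 = 10/3
  2 + 3/10 = 23/10
  14 + 10/23 = 332/23

332/23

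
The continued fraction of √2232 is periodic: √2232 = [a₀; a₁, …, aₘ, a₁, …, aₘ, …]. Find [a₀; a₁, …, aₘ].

[47; 4, 10, 4, 94]

a₀ = ⌊√2232⌋ = 47.
With m₀=0, d₀=1 and mₖ₊₁ = dₖaₖ − mₖ, dₖ₊₁ = (n − mₖ₊₁²)/dₖ, aₖ₊₁ = ⌊(a₀+mₖ₊₁)/dₖ₊₁⌋:
  k=1: m=47, d=23, a=4
  k=2: m=45, d=9, a=10
  k=3: m=45, d=23, a=4
  k=4: m=47, d=1, a=94
d=1 and a=2a₀=94 at k=4, so the next step gives (m, d) = (47, 23) again — its k=1 value — and the period has length 4.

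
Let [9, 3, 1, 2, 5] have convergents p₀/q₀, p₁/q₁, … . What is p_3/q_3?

Using pₖ = aₖpₖ₋₁ + pₖ₋₂, qₖ = aₖqₖ₋₁ + qₖ₋₂ (with p₋₁=1, p₋₂=0, q₋₁=0, q₋₂=1):
  k=0: a=9, p=9, q=1
  k=1: a=3, p=28, q=3
  k=2: a=1, p=37, q=4
  k=3: a=2, p=102, q=11

102/11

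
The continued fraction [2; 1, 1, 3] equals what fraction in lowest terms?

Using pₖ = aₖpₖ₋₁ + pₖ₋₂ and qₖ = aₖqₖ₋₁ + qₖ₋₂:
  k=0: a=2, p=2, q=1
  k=1: a=1, p=3, q=1
  k=2: a=1, p=5, q=2
  k=3: a=3, p=18, q=7

18/7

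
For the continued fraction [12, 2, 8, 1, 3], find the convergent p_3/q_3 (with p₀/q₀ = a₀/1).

237/19

Using pₖ = aₖpₖ₋₁ + pₖ₋₂, qₖ = aₖqₖ₋₁ + qₖ₋₂ (with p₋₁=1, p₋₂=0, q₋₁=0, q₋₂=1):
  k=0: a=12, p=12, q=1
  k=1: a=2, p=25, q=2
  k=2: a=8, p=212, q=17
  k=3: a=1, p=237, q=19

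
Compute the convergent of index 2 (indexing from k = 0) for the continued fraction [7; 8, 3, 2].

178/25

Using pₖ = aₖpₖ₋₁ + pₖ₋₂, qₖ = aₖqₖ₋₁ + qₖ₋₂ (with p₋₁=1, p₋₂=0, q₋₁=0, q₋₂=1):
  k=0: a=7, p=7, q=1
  k=1: a=8, p=57, q=8
  k=2: a=3, p=178, q=25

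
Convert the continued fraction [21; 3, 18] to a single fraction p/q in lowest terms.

1173/55

Fold from the inside: start with 18/1.
  3 + 1/18 = 55/18
  21 + 18/55 = 1173/55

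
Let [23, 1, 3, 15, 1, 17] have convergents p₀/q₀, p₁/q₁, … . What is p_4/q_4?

1544/65

Using pₖ = aₖpₖ₋₁ + pₖ₋₂, qₖ = aₖqₖ₋₁ + qₖ₋₂ (with p₋₁=1, p₋₂=0, q₋₁=0, q₋₂=1):
  k=0: a=23, p=23, q=1
  k=1: a=1, p=24, q=1
  k=2: a=3, p=95, q=4
  k=3: a=15, p=1449, q=61
  k=4: a=1, p=1544, q=65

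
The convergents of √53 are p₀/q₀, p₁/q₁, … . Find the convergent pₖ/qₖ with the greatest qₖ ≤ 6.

29/4

√53 = [7; 3, 1, 1, 3, 14, …] (period length 5).
Convergents:
  p_0/q_0 = 7/1
  p_1/q_1 = 22/3
  p_2/q_2 = 29/4
  p_3/q_3 = 51/7
q_2 = 4 ≤ 6 < 7 = q_3, so the answer is 29/4.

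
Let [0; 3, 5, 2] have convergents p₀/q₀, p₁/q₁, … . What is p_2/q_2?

5/16

Using pₖ = aₖpₖ₋₁ + pₖ₋₂, qₖ = aₖqₖ₋₁ + qₖ₋₂ (with p₋₁=1, p₋₂=0, q₋₁=0, q₋₂=1):
  k=0: a=0, p=0, q=1
  k=1: a=3, p=1, q=3
  k=2: a=5, p=5, q=16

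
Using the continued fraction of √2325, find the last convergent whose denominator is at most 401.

12151/252

√2325 = [48; 4, 1, 1, 2, 1, 1, 4, 96, …] (period length 8).
Convergents:
  p_0/q_0 = 48/1
  p_1/q_1 = 193/4
  p_2/q_2 = 241/5
  p_3/q_3 = 434/9
  p_4/q_4 = 1109/23
  p_5/q_5 = 1543/32
  p_6/q_6 = 2652/55
  p_7/q_7 = 12151/252
  p_8/q_8 = 1169148/24247
q_7 = 252 ≤ 401 < 24247 = q_8, so the answer is 12151/252.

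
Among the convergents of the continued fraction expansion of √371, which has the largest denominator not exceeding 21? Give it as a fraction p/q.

√371 = [19; 3, 1, 4, 1, 3, 38, …] (period length 6).
Convergents:
  p_0/q_0 = 19/1
  p_1/q_1 = 58/3
  p_2/q_2 = 77/4
  p_3/q_3 = 366/19
  p_4/q_4 = 443/23
q_3 = 19 ≤ 21 < 23 = q_4, so the answer is 366/19.

366/19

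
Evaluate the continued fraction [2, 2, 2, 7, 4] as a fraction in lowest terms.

Using pₖ = aₖpₖ₋₁ + pₖ₋₂ and qₖ = aₖqₖ₋₁ + qₖ₋₂:
  k=0: a=2, p=2, q=1
  k=1: a=2, p=5, q=2
  k=2: a=2, p=12, q=5
  k=3: a=7, p=89, q=37
  k=4: a=4, p=368, q=153

368/153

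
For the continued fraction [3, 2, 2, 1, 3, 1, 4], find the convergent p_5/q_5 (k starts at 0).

Using pₖ = aₖpₖ₋₁ + pₖ₋₂, qₖ = aₖqₖ₋₁ + qₖ₋₂ (with p₋₁=1, p₋₂=0, q₋₁=0, q₋₂=1):
  k=0: a=3, p=3, q=1
  k=1: a=2, p=7, q=2
  k=2: a=2, p=17, q=5
  k=3: a=1, p=24, q=7
  k=4: a=3, p=89, q=26
  k=5: a=1, p=113, q=33

113/33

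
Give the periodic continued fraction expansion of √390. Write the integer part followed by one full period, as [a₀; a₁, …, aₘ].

[19; 1, 2, 1, 38]

a₀ = ⌊√390⌋ = 19.
With m₀=0, d₀=1 and mₖ₊₁ = dₖaₖ − mₖ, dₖ₊₁ = (n − mₖ₊₁²)/dₖ, aₖ₊₁ = ⌊(a₀+mₖ₊₁)/dₖ₊₁⌋:
  k=1: m=19, d=29, a=1
  k=2: m=10, d=10, a=2
  k=3: m=10, d=29, a=1
  k=4: m=19, d=1, a=38
d=1 and a=2a₀=38 at k=4, so the next step gives (m, d) = (19, 29) again — its k=1 value — and the period has length 4.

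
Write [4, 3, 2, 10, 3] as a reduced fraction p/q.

969/226

Using pₖ = aₖpₖ₋₁ + pₖ₋₂ and qₖ = aₖqₖ₋₁ + qₖ₋₂:
  k=0: a=4, p=4, q=1
  k=1: a=3, p=13, q=3
  k=2: a=2, p=30, q=7
  k=3: a=10, p=313, q=73
  k=4: a=3, p=969, q=226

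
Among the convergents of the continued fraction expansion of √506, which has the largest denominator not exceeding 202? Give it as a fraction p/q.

√506 = [22; 2, 44, …] (period length 2).
Convergents:
  p_0/q_0 = 22/1
  p_1/q_1 = 45/2
  p_2/q_2 = 2002/89
  p_3/q_3 = 4049/180
  p_4/q_4 = 180158/8009
q_3 = 180 ≤ 202 < 8009 = q_4, so the answer is 4049/180.

4049/180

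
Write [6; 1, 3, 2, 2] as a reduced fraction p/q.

Using pₖ = aₖpₖ₋₁ + pₖ₋₂ and qₖ = aₖqₖ₋₁ + qₖ₋₂:
  k=0: a=6, p=6, q=1
  k=1: a=1, p=7, q=1
  k=2: a=3, p=27, q=4
  k=3: a=2, p=61, q=9
  k=4: a=2, p=149, q=22

149/22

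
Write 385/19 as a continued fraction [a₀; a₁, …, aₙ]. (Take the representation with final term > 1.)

[20; 3, 1, 4]

385 = 20×19 + 5
19 = 3×5 + 4
5 = 1×4 + 1
4 = 4×1 + 0  (stop)
So 385/19 = [20; 3, 1, 4].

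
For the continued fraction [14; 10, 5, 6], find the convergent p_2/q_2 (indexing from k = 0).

719/51

Using pₖ = aₖpₖ₋₁ + pₖ₋₂, qₖ = aₖqₖ₋₁ + qₖ₋₂ (with p₋₁=1, p₋₂=0, q₋₁=0, q₋₂=1):
  k=0: a=14, p=14, q=1
  k=1: a=10, p=141, q=10
  k=2: a=5, p=719, q=51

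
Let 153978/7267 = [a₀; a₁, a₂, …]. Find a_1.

5

153978 = 21·7267 + 1371   →  a_0 = 21
7267 = 5·1371 + 412   →  a_1 = 5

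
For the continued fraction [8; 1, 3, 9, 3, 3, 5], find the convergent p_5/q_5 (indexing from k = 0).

Using pₖ = aₖpₖ₋₁ + pₖ₋₂, qₖ = aₖqₖ₋₁ + qₖ₋₂ (with p₋₁=1, p₋₂=0, q₋₁=0, q₋₂=1):
  k=0: a=8, p=8, q=1
  k=1: a=1, p=9, q=1
  k=2: a=3, p=35, q=4
  k=3: a=9, p=324, q=37
  k=4: a=3, p=1007, q=115
  k=5: a=3, p=3345, q=382

3345/382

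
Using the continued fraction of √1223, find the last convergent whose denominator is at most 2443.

√1223 = [34; 1, 33, 1, 68, …] (period length 4).
Convergents:
  p_0/q_0 = 34/1
  p_1/q_1 = 35/1
  p_2/q_2 = 1189/34
  p_3/q_3 = 1224/35
  p_4/q_4 = 84421/2414
  p_5/q_5 = 85645/2449
q_4 = 2414 ≤ 2443 < 2449 = q_5, so the answer is 84421/2414.

84421/2414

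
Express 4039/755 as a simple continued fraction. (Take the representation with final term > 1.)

[5; 2, 1, 6, 7, 2, 2]

4039 = 5·755 + 264
755 = 2·264 + 227
264 = 1·227 + 37
227 = 6·37 + 5
37 = 7·5 + 2
5 = 2·2 + 1
2 = 2·1 + 0  (stop)
So 4039/755 = [5; 2, 1, 6, 7, 2, 2].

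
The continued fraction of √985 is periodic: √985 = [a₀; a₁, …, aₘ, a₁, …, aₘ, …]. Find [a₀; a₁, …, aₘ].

a₀ = ⌊√985⌋ = 31.
With m₀=0, d₀=1 and mₖ₊₁ = dₖaₖ − mₖ, dₖ₊₁ = (n − mₖ₊₁²)/dₖ, aₖ₊₁ = ⌊(a₀+mₖ₊₁)/dₖ₊₁⌋:
  k=1: m=31, d=24, a=2
  k=2: m=17, d=29, a=1
  k=3: m=12, d=29, a=1
  k=4: m=17, d=24, a=2
  k=5: m=31, d=1, a=62
d=1 and a=2a₀=62 at k=5, so the next step gives (m, d) = (31, 24) again — its k=1 value — and the period has length 5.

[31; 2, 1, 1, 2, 62]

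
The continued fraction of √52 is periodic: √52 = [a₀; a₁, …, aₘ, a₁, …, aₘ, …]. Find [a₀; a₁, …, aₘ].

[7; 4, 1, 2, 1, 4, 14]

a₀ = ⌊√52⌋ = 7.
With m₀=0, d₀=1 and mₖ₊₁ = dₖaₖ − mₖ, dₖ₊₁ = (n − mₖ₊₁²)/dₖ, aₖ₊₁ = ⌊(a₀+mₖ₊₁)/dₖ₊₁⌋:
  k=1: m=7, d=3, a=4
  k=2: m=5, d=9, a=1
  k=3: m=4, d=4, a=2
  k=4: m=4, d=9, a=1
  k=5: m=5, d=3, a=4
  k=6: m=7, d=1, a=14
d=1 and a=2a₀=14 at k=6, so the next step gives (m, d) = (7, 3) again — its k=1 value — and the period has length 6.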